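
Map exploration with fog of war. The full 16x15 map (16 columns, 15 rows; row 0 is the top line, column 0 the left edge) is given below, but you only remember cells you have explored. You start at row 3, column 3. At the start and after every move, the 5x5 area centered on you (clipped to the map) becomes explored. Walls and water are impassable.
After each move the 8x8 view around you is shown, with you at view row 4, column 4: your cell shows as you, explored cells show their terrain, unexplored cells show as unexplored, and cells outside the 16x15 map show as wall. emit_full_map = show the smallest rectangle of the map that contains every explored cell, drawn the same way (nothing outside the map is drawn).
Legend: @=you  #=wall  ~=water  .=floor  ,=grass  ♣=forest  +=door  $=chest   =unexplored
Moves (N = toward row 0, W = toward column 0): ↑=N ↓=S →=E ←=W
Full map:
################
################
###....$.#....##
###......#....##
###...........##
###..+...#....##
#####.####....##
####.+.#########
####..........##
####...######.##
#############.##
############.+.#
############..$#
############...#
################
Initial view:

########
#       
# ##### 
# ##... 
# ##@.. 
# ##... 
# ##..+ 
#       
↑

########
########
# ##### 
# ##### 
# ##@.. 
# ##... 
# ##... 
# ##..+ 

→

########
########
 ###### 
 ###### 
 ##.@.. 
 ##.... 
 ##.... 
 ##..+  

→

########
########
####### 
####### 
##..@.$ 
##..... 
##..... 
##..+   

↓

########
####### 
####### 
##....$ 
##..@.. 
##..... 
##..+.. 
        

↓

####### 
####### 
##....$ 
##..... 
##..@.. 
##..+.. 
  ##.## 
        

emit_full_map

#######
#######
##....$
##.....
##..@..
##..+..
  ##.##

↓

####### 
##....$ 
##..... 
##..... 
##..@.. 
  ##.## 
  #.+.# 
        

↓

##....$ 
##..... 
##..... 
##..+.. 
  ##@## 
  #.+.# 
  #.... 
        

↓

##..... 
##..... 
##..+.. 
  ##.## 
  #.@.# 
  #.... 
  #...# 
        

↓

##..... 
##..+.. 
  ##.## 
  #.+.# 
  #.@.. 
  #...# 
  ##### 
        

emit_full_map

#######
#######
##....$
##.....
##.....
##..+..
  ##.##
  #.+.#
  #.@..
  #...#
  #####


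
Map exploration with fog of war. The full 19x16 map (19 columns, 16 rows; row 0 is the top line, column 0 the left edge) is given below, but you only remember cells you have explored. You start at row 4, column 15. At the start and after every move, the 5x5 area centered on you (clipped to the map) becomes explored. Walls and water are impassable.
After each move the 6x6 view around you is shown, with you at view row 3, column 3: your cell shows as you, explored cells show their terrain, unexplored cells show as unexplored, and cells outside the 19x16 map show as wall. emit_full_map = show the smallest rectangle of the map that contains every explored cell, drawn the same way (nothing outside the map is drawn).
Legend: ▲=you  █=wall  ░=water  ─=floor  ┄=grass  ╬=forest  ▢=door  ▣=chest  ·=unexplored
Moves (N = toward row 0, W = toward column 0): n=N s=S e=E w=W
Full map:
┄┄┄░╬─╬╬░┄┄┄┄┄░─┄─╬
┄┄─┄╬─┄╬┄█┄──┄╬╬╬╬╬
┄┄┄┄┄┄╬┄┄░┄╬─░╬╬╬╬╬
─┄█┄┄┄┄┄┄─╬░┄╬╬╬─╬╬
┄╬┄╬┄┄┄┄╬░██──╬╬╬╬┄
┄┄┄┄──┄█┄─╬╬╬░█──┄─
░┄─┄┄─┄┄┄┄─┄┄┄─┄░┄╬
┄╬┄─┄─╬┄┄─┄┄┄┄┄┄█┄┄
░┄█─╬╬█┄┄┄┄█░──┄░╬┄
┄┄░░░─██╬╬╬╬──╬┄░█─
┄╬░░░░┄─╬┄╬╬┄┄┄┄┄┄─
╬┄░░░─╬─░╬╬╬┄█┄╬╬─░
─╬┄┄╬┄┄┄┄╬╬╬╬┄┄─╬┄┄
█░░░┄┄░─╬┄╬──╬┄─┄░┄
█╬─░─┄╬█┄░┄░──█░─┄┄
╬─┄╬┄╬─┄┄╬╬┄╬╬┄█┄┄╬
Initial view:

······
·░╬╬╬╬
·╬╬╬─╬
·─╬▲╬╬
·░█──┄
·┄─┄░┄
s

·░╬╬╬╬
·╬╬╬─╬
·─╬╬╬╬
·░█▲─┄
·┄─┄░┄
·┄┄┄█┄

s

·╬╬╬─╬
·─╬╬╬╬
·░█──┄
·┄─▲░┄
·┄┄┄█┄
·──┄░╬

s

·─╬╬╬╬
·░█──┄
·┄─┄░┄
·┄┄▲█┄
·──┄░╬
·─╬┄░█

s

·░█──┄
·┄─┄░┄
·┄┄┄█┄
·──▲░╬
·─╬┄░█
·┄┄┄┄┄

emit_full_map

░╬╬╬╬
╬╬╬─╬
─╬╬╬╬
░█──┄
┄─┄░┄
┄┄┄█┄
──▲░╬
─╬┄░█
┄┄┄┄┄

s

·┄─┄░┄
·┄┄┄█┄
·──┄░╬
·─╬▲░█
·┄┄┄┄┄
·█┄╬╬─

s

·┄┄┄█┄
·──┄░╬
·─╬┄░█
·┄┄▲┄┄
·█┄╬╬─
·┄┄─╬┄

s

·──┄░╬
·─╬┄░█
·┄┄┄┄┄
·█┄▲╬─
·┄┄─╬┄
·╬┄─┄░

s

·─╬┄░█
·┄┄┄┄┄
·█┄╬╬─
·┄┄▲╬┄
·╬┄─┄░
·─█░─┄

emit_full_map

░╬╬╬╬
╬╬╬─╬
─╬╬╬╬
░█──┄
┄─┄░┄
┄┄┄█┄
──┄░╬
─╬┄░█
┄┄┄┄┄
█┄╬╬─
┄┄▲╬┄
╬┄─┄░
─█░─┄

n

·──┄░╬
·─╬┄░█
·┄┄┄┄┄
·█┄▲╬─
·┄┄─╬┄
·╬┄─┄░

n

·┄┄┄█┄
·──┄░╬
·─╬┄░█
·┄┄▲┄┄
·█┄╬╬─
·┄┄─╬┄

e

┄┄┄█┄·
──┄░╬┄
─╬┄░█─
┄┄┄▲┄─
█┄╬╬─░
┄┄─╬┄┄

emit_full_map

░╬╬╬╬·
╬╬╬─╬·
─╬╬╬╬·
░█──┄·
┄─┄░┄·
┄┄┄█┄·
──┄░╬┄
─╬┄░█─
┄┄┄▲┄─
█┄╬╬─░
┄┄─╬┄┄
╬┄─┄░·
─█░─┄·


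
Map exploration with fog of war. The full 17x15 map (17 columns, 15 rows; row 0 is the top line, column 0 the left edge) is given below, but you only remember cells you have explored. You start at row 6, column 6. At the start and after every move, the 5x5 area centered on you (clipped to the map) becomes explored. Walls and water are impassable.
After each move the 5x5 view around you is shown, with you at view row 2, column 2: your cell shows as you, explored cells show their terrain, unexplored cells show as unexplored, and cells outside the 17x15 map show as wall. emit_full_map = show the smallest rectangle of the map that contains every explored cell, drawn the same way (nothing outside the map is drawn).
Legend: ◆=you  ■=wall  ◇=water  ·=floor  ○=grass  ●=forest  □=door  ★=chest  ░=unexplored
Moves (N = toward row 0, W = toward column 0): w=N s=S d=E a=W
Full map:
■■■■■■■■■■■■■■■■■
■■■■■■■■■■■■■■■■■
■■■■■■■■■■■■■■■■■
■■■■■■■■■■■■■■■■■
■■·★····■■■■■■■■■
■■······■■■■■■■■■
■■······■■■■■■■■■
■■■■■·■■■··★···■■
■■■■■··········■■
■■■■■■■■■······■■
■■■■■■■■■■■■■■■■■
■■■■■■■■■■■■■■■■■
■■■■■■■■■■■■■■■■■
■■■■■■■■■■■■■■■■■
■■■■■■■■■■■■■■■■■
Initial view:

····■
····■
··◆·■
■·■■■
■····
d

···■■
···■■
··◆■■
·■■■·
·····

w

■■■■■
···■■
··◆■■
···■■
·■■■·

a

■■■■■
····■
··◆·■
····■
■·■■■

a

■■■■■
★····
··◆··
·····
■■·■■

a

■■■■■
·★···
··◆··
·····
■■■·■

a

■■■■■
■·★··
■·◆··
■····
■■■■·

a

■■■■■
■■·★·
■■◆··
■■···
■■■■■

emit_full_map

■■■■■■■■■■
■■·★····■■
■■◆·····■■
■■······■■
■■■■■·■■■·
░░░░■·····

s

■■·★·
■■···
■■◆··
■■■■■
■■■■■

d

■·★··
■····
■·◆··
■■■■·
■■■■·

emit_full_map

■■■■■■■■■■
■■·★····■■
■■······■■
■■·◆····■■
■■■■■·■■■·
■■■■■·····


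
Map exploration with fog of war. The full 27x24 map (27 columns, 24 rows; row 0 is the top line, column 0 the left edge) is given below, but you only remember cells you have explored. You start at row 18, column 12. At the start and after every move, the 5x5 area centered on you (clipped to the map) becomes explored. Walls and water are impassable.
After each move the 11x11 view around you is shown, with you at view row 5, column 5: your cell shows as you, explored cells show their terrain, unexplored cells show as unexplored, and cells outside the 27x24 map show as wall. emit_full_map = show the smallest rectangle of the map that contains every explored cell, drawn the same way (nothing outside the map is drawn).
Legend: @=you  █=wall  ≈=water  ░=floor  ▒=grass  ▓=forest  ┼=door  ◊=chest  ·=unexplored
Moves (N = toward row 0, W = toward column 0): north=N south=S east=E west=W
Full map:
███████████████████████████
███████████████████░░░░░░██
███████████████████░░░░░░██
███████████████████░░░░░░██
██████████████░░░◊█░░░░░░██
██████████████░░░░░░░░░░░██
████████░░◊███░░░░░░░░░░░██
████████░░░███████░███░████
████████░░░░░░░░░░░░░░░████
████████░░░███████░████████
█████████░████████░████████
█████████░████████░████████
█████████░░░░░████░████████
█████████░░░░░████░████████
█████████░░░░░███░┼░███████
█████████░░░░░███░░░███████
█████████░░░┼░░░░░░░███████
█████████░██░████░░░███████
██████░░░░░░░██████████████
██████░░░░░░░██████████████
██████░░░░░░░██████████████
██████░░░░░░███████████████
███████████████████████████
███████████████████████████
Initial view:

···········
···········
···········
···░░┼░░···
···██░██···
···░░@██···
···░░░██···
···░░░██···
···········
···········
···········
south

···········
···········
···░░┼░░···
···██░██···
···░░░██···
···░░@██···
···░░░██···
···░░███···
···········
···········
███████████

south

···········
···░░┼░░···
···██░██···
···░░░██···
···░░░██···
···░░@██···
···░░███···
···█████···
···········
███████████
███████████

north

···········
···········
···░░┼░░···
···██░██···
···░░░██···
···░░@██···
···░░░██···
···░░███···
···█████···
···········
███████████

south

···········
···░░┼░░···
···██░██···
···░░░██···
···░░░██···
···░░@██···
···░░███···
···█████···
···········
███████████
███████████

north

···········
···········
···░░┼░░···
···██░██···
···░░░██···
···░░@██···
···░░░██···
···░░███···
···█████···
···········
███████████


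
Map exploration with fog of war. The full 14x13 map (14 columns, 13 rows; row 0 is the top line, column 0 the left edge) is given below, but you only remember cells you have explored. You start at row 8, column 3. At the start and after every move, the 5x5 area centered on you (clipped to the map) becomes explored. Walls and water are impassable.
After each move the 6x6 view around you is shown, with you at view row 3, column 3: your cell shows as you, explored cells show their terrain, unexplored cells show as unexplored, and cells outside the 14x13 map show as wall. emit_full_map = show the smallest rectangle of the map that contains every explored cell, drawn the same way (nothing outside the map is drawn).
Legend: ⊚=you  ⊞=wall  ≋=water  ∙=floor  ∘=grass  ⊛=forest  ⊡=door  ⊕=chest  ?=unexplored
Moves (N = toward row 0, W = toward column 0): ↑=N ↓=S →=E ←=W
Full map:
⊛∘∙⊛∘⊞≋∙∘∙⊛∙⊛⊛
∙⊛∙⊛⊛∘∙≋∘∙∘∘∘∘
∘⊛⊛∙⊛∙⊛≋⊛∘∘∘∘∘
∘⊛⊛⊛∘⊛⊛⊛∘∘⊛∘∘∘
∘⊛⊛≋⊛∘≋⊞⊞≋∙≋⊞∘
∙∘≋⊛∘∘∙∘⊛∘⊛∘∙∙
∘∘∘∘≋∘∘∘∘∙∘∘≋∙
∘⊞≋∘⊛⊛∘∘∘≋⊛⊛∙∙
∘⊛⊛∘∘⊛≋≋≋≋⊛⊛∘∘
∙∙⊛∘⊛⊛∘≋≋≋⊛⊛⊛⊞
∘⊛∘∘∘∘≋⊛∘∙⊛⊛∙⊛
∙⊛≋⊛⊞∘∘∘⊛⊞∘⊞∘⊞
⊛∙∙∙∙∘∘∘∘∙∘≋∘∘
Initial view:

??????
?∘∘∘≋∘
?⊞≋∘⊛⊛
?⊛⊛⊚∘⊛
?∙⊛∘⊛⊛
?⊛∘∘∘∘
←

⊞?????
⊞∘∘∘∘≋
⊞∘⊞≋∘⊛
⊞∘⊛⊚∘∘
⊞∙∙⊛∘⊛
⊞∘⊛∘∘∘

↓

⊞∘∘∘∘≋
⊞∘⊞≋∘⊛
⊞∘⊛⊛∘∘
⊞∙∙⊚∘⊛
⊞∘⊛∘∘∘
⊞∙⊛≋⊛⊞

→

∘∘∘∘≋∘
∘⊞≋∘⊛⊛
∘⊛⊛∘∘⊛
∙∙⊛⊚⊛⊛
∘⊛∘∘∘∘
∙⊛≋⊛⊞∘

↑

??????
∘∘∘∘≋∘
∘⊞≋∘⊛⊛
∘⊛⊛⊚∘⊛
∙∙⊛∘⊛⊛
∘⊛∘∘∘∘

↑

??????
?∘≋⊛∘∘
∘∘∘∘≋∘
∘⊞≋⊚⊛⊛
∘⊛⊛∘∘⊛
∙∙⊛∘⊛⊛

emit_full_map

?∘≋⊛∘∘
∘∘∘∘≋∘
∘⊞≋⊚⊛⊛
∘⊛⊛∘∘⊛
∙∙⊛∘⊛⊛
∘⊛∘∘∘∘
∙⊛≋⊛⊞∘

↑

??????
?⊛⊛≋⊛∘
?∘≋⊛∘∘
∘∘∘⊚≋∘
∘⊞≋∘⊛⊛
∘⊛⊛∘∘⊛

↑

??????
?⊛⊛⊛∘⊛
?⊛⊛≋⊛∘
?∘≋⊚∘∘
∘∘∘∘≋∘
∘⊞≋∘⊛⊛

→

??????
⊛⊛⊛∘⊛⊛
⊛⊛≋⊛∘≋
∘≋⊛⊚∘∙
∘∘∘≋∘∘
⊞≋∘⊛⊛∘

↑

??????
?⊛∙⊛∙⊛
⊛⊛⊛∘⊛⊛
⊛⊛≋⊚∘≋
∘≋⊛∘∘∙
∘∘∘≋∘∘

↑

??????
?∙⊛⊛∘∙
?⊛∙⊛∙⊛
⊛⊛⊛⊚⊛⊛
⊛⊛≋⊛∘≋
∘≋⊛∘∘∙

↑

⊞⊞⊞⊞⊞⊞
?∙⊛∘⊞≋
?∙⊛⊛∘∙
?⊛∙⊚∙⊛
⊛⊛⊛∘⊛⊛
⊛⊛≋⊛∘≋

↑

⊞⊞⊞⊞⊞⊞
⊞⊞⊞⊞⊞⊞
?∙⊛∘⊞≋
?∙⊛⊚∘∙
?⊛∙⊛∙⊛
⊛⊛⊛∘⊛⊛

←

⊞⊞⊞⊞⊞⊞
⊞⊞⊞⊞⊞⊞
?∘∙⊛∘⊞
?⊛∙⊚⊛∘
?⊛⊛∙⊛∙
?⊛⊛⊛∘⊛

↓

⊞⊞⊞⊞⊞⊞
?∘∙⊛∘⊞
?⊛∙⊛⊛∘
?⊛⊛⊚⊛∙
?⊛⊛⊛∘⊛
?⊛⊛≋⊛∘

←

⊞⊞⊞⊞⊞⊞
⊞⊛∘∙⊛∘
⊞∙⊛∙⊛⊛
⊞∘⊛⊚∙⊛
⊞∘⊛⊛⊛∘
⊞∘⊛⊛≋⊛

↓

⊞⊛∘∙⊛∘
⊞∙⊛∙⊛⊛
⊞∘⊛⊛∙⊛
⊞∘⊛⊚⊛∘
⊞∘⊛⊛≋⊛
⊞∙∘≋⊛∘

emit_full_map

⊛∘∙⊛∘⊞≋
∙⊛∙⊛⊛∘∙
∘⊛⊛∙⊛∙⊛
∘⊛⊚⊛∘⊛⊛
∘⊛⊛≋⊛∘≋
∙∘≋⊛∘∘∙
∘∘∘∘≋∘∘
∘⊞≋∘⊛⊛∘
∘⊛⊛∘∘⊛?
∙∙⊛∘⊛⊛?
∘⊛∘∘∘∘?
∙⊛≋⊛⊞∘?


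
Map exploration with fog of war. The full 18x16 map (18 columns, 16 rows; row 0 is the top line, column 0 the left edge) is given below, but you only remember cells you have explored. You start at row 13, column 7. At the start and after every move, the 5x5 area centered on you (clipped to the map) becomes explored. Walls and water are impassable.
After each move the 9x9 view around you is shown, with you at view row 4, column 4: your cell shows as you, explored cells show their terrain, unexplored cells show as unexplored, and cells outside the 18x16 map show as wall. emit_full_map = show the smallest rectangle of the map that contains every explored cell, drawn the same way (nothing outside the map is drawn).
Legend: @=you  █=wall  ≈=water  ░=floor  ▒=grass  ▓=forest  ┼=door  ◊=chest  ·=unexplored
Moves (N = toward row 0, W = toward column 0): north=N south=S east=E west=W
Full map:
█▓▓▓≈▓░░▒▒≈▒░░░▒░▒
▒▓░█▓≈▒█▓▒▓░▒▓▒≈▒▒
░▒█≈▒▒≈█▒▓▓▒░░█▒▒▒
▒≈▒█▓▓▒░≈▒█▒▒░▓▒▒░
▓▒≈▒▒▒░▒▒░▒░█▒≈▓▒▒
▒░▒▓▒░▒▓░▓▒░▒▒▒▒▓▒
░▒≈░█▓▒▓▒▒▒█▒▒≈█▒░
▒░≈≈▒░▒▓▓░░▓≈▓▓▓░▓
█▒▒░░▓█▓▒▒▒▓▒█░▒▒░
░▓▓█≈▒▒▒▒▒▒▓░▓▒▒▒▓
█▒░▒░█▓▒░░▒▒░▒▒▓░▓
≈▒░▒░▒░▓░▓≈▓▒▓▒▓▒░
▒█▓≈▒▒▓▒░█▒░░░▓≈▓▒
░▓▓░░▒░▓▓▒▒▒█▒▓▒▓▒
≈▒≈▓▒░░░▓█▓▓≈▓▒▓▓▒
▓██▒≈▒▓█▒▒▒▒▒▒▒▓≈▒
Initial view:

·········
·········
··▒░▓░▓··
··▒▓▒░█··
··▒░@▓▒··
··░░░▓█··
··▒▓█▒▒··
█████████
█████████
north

·········
·········
··█▓▒░░··
··▒░▓░▓··
··▒▓@░█··
··▒░▓▓▒··
··░░░▓█··
··▒▓█▒▒··
█████████

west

·········
·········
··░█▓▒░░·
··░▒░▓░▓·
··▒▒@▒░█·
··░▒░▓▓▒·
··▒░░░▓█·
···▒▓█▒▒·
█████████

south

·········
··░█▓▒░░·
··░▒░▓░▓·
··▒▒▓▒░█·
··░▒@▓▓▒·
··▒░░░▓█·
··≈▒▓█▒▒·
█████████
█████████

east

·········
·░█▓▒░░··
·░▒░▓░▓··
·▒▒▓▒░█··
·░▒░@▓▒··
·▒░░░▓█··
·≈▒▓█▒▒··
█████████
█████████

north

·········
·········
·░█▓▒░░··
·░▒░▓░▓··
·▒▒▓@░█··
·░▒░▓▓▒··
·▒░░░▓█··
·≈▒▓█▒▒··
█████████

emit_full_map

░█▓▒░░
░▒░▓░▓
▒▒▓@░█
░▒░▓▓▒
▒░░░▓█
≈▒▓█▒▒

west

·········
·········
··░█▓▒░░·
··░▒░▓░▓·
··▒▒@▒░█·
··░▒░▓▓▒·
··▒░░░▓█·
··≈▒▓█▒▒·
█████████

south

·········
··░█▓▒░░·
··░▒░▓░▓·
··▒▒▓▒░█·
··░▒@▓▓▒·
··▒░░░▓█·
··≈▒▓█▒▒·
█████████
█████████

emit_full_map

░█▓▒░░
░▒░▓░▓
▒▒▓▒░█
░▒@▓▓▒
▒░░░▓█
≈▒▓█▒▒


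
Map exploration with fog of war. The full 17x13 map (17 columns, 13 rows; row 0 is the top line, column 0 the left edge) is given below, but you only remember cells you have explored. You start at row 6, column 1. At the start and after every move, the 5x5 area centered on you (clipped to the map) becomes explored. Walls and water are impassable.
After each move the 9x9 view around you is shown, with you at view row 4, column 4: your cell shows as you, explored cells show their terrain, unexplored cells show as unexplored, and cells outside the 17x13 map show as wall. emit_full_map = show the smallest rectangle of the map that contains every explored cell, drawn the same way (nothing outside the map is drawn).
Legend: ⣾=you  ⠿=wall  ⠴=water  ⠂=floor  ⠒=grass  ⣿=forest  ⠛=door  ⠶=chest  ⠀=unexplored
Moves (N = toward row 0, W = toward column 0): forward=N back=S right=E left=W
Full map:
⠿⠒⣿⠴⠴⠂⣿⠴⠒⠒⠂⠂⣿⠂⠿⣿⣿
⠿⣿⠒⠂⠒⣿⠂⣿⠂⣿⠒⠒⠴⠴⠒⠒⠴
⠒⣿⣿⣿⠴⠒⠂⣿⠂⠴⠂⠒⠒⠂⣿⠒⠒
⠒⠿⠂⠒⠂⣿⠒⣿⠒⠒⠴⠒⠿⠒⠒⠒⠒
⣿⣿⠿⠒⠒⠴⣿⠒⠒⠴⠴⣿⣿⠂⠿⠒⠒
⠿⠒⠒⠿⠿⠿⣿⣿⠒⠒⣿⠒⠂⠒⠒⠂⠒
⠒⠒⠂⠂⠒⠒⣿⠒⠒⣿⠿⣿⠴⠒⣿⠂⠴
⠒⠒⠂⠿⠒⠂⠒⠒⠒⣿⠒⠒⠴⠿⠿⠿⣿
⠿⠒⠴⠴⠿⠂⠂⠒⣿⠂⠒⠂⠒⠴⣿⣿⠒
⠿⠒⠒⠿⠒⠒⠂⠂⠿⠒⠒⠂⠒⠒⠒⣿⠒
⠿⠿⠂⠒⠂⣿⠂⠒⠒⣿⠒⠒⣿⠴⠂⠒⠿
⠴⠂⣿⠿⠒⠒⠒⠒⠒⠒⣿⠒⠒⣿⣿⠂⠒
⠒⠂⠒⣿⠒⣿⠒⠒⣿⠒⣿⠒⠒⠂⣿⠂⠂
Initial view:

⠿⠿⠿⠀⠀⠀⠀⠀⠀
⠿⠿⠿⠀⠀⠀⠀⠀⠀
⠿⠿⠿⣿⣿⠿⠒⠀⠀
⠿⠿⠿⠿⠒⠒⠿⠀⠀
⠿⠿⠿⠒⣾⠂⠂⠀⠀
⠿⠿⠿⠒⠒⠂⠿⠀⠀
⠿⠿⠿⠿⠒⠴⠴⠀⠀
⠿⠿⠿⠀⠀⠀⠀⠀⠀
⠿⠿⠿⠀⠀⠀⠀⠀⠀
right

⠿⠿⠀⠀⠀⠀⠀⠀⠀
⠿⠿⠀⠀⠀⠀⠀⠀⠀
⠿⠿⣿⣿⠿⠒⠒⠀⠀
⠿⠿⠿⠒⠒⠿⠿⠀⠀
⠿⠿⠒⠒⣾⠂⠒⠀⠀
⠿⠿⠒⠒⠂⠿⠒⠀⠀
⠿⠿⠿⠒⠴⠴⠿⠀⠀
⠿⠿⠀⠀⠀⠀⠀⠀⠀
⠿⠿⠀⠀⠀⠀⠀⠀⠀

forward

⠿⠿⠀⠀⠀⠀⠀⠀⠀
⠿⠿⠀⠀⠀⠀⠀⠀⠀
⠿⠿⠒⠿⠂⠒⠂⠀⠀
⠿⠿⣿⣿⠿⠒⠒⠀⠀
⠿⠿⠿⠒⣾⠿⠿⠀⠀
⠿⠿⠒⠒⠂⠂⠒⠀⠀
⠿⠿⠒⠒⠂⠿⠒⠀⠀
⠿⠿⠿⠒⠴⠴⠿⠀⠀
⠿⠿⠀⠀⠀⠀⠀⠀⠀

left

⠿⠿⠿⠀⠀⠀⠀⠀⠀
⠿⠿⠿⠀⠀⠀⠀⠀⠀
⠿⠿⠿⠒⠿⠂⠒⠂⠀
⠿⠿⠿⣿⣿⠿⠒⠒⠀
⠿⠿⠿⠿⣾⠒⠿⠿⠀
⠿⠿⠿⠒⠒⠂⠂⠒⠀
⠿⠿⠿⠒⠒⠂⠿⠒⠀
⠿⠿⠿⠿⠒⠴⠴⠿⠀
⠿⠿⠿⠀⠀⠀⠀⠀⠀

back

⠿⠿⠿⠀⠀⠀⠀⠀⠀
⠿⠿⠿⠒⠿⠂⠒⠂⠀
⠿⠿⠿⣿⣿⠿⠒⠒⠀
⠿⠿⠿⠿⠒⠒⠿⠿⠀
⠿⠿⠿⠒⣾⠂⠂⠒⠀
⠿⠿⠿⠒⠒⠂⠿⠒⠀
⠿⠿⠿⠿⠒⠴⠴⠿⠀
⠿⠿⠿⠀⠀⠀⠀⠀⠀
⠿⠿⠿⠀⠀⠀⠀⠀⠀

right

⠿⠿⠀⠀⠀⠀⠀⠀⠀
⠿⠿⠒⠿⠂⠒⠂⠀⠀
⠿⠿⣿⣿⠿⠒⠒⠀⠀
⠿⠿⠿⠒⠒⠿⠿⠀⠀
⠿⠿⠒⠒⣾⠂⠒⠀⠀
⠿⠿⠒⠒⠂⠿⠒⠀⠀
⠿⠿⠿⠒⠴⠴⠿⠀⠀
⠿⠿⠀⠀⠀⠀⠀⠀⠀
⠿⠿⠀⠀⠀⠀⠀⠀⠀

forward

⠿⠿⠀⠀⠀⠀⠀⠀⠀
⠿⠿⠀⠀⠀⠀⠀⠀⠀
⠿⠿⠒⠿⠂⠒⠂⠀⠀
⠿⠿⣿⣿⠿⠒⠒⠀⠀
⠿⠿⠿⠒⣾⠿⠿⠀⠀
⠿⠿⠒⠒⠂⠂⠒⠀⠀
⠿⠿⠒⠒⠂⠿⠒⠀⠀
⠿⠿⠿⠒⠴⠴⠿⠀⠀
⠿⠿⠀⠀⠀⠀⠀⠀⠀

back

⠿⠿⠀⠀⠀⠀⠀⠀⠀
⠿⠿⠒⠿⠂⠒⠂⠀⠀
⠿⠿⣿⣿⠿⠒⠒⠀⠀
⠿⠿⠿⠒⠒⠿⠿⠀⠀
⠿⠿⠒⠒⣾⠂⠒⠀⠀
⠿⠿⠒⠒⠂⠿⠒⠀⠀
⠿⠿⠿⠒⠴⠴⠿⠀⠀
⠿⠿⠀⠀⠀⠀⠀⠀⠀
⠿⠿⠀⠀⠀⠀⠀⠀⠀

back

⠿⠿⠒⠿⠂⠒⠂⠀⠀
⠿⠿⣿⣿⠿⠒⠒⠀⠀
⠿⠿⠿⠒⠒⠿⠿⠀⠀
⠿⠿⠒⠒⠂⠂⠒⠀⠀
⠿⠿⠒⠒⣾⠿⠒⠀⠀
⠿⠿⠿⠒⠴⠴⠿⠀⠀
⠿⠿⠿⠒⠒⠿⠒⠀⠀
⠿⠿⠀⠀⠀⠀⠀⠀⠀
⠿⠿⠀⠀⠀⠀⠀⠀⠀

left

⠿⠿⠿⠒⠿⠂⠒⠂⠀
⠿⠿⠿⣿⣿⠿⠒⠒⠀
⠿⠿⠿⠿⠒⠒⠿⠿⠀
⠿⠿⠿⠒⠒⠂⠂⠒⠀
⠿⠿⠿⠒⣾⠂⠿⠒⠀
⠿⠿⠿⠿⠒⠴⠴⠿⠀
⠿⠿⠿⠿⠒⠒⠿⠒⠀
⠿⠿⠿⠀⠀⠀⠀⠀⠀
⠿⠿⠿⠀⠀⠀⠀⠀⠀

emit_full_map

⠒⠿⠂⠒⠂
⣿⣿⠿⠒⠒
⠿⠒⠒⠿⠿
⠒⠒⠂⠂⠒
⠒⣾⠂⠿⠒
⠿⠒⠴⠴⠿
⠿⠒⠒⠿⠒

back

⠿⠿⠿⣿⣿⠿⠒⠒⠀
⠿⠿⠿⠿⠒⠒⠿⠿⠀
⠿⠿⠿⠒⠒⠂⠂⠒⠀
⠿⠿⠿⠒⠒⠂⠿⠒⠀
⠿⠿⠿⠿⣾⠴⠴⠿⠀
⠿⠿⠿⠿⠒⠒⠿⠒⠀
⠿⠿⠿⠿⠿⠂⠒⠀⠀
⠿⠿⠿⠀⠀⠀⠀⠀⠀
⠿⠿⠿⠀⠀⠀⠀⠀⠀

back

⠿⠿⠿⠿⠒⠒⠿⠿⠀
⠿⠿⠿⠒⠒⠂⠂⠒⠀
⠿⠿⠿⠒⠒⠂⠿⠒⠀
⠿⠿⠿⠿⠒⠴⠴⠿⠀
⠿⠿⠿⠿⣾⠒⠿⠒⠀
⠿⠿⠿⠿⠿⠂⠒⠀⠀
⠿⠿⠿⠴⠂⣿⠿⠀⠀
⠿⠿⠿⠀⠀⠀⠀⠀⠀
⠿⠿⠿⠿⠿⠿⠿⠿⠿

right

⠿⠿⠿⠒⠒⠿⠿⠀⠀
⠿⠿⠒⠒⠂⠂⠒⠀⠀
⠿⠿⠒⠒⠂⠿⠒⠀⠀
⠿⠿⠿⠒⠴⠴⠿⠀⠀
⠿⠿⠿⠒⣾⠿⠒⠀⠀
⠿⠿⠿⠿⠂⠒⠂⠀⠀
⠿⠿⠴⠂⣿⠿⠒⠀⠀
⠿⠿⠀⠀⠀⠀⠀⠀⠀
⠿⠿⠿⠿⠿⠿⠿⠿⠿

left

⠿⠿⠿⠿⠒⠒⠿⠿⠀
⠿⠿⠿⠒⠒⠂⠂⠒⠀
⠿⠿⠿⠒⠒⠂⠿⠒⠀
⠿⠿⠿⠿⠒⠴⠴⠿⠀
⠿⠿⠿⠿⣾⠒⠿⠒⠀
⠿⠿⠿⠿⠿⠂⠒⠂⠀
⠿⠿⠿⠴⠂⣿⠿⠒⠀
⠿⠿⠿⠀⠀⠀⠀⠀⠀
⠿⠿⠿⠿⠿⠿⠿⠿⠿

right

⠿⠿⠿⠒⠒⠿⠿⠀⠀
⠿⠿⠒⠒⠂⠂⠒⠀⠀
⠿⠿⠒⠒⠂⠿⠒⠀⠀
⠿⠿⠿⠒⠴⠴⠿⠀⠀
⠿⠿⠿⠒⣾⠿⠒⠀⠀
⠿⠿⠿⠿⠂⠒⠂⠀⠀
⠿⠿⠴⠂⣿⠿⠒⠀⠀
⠿⠿⠀⠀⠀⠀⠀⠀⠀
⠿⠿⠿⠿⠿⠿⠿⠿⠿

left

⠿⠿⠿⠿⠒⠒⠿⠿⠀
⠿⠿⠿⠒⠒⠂⠂⠒⠀
⠿⠿⠿⠒⠒⠂⠿⠒⠀
⠿⠿⠿⠿⠒⠴⠴⠿⠀
⠿⠿⠿⠿⣾⠒⠿⠒⠀
⠿⠿⠿⠿⠿⠂⠒⠂⠀
⠿⠿⠿⠴⠂⣿⠿⠒⠀
⠿⠿⠿⠀⠀⠀⠀⠀⠀
⠿⠿⠿⠿⠿⠿⠿⠿⠿

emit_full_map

⠒⠿⠂⠒⠂
⣿⣿⠿⠒⠒
⠿⠒⠒⠿⠿
⠒⠒⠂⠂⠒
⠒⠒⠂⠿⠒
⠿⠒⠴⠴⠿
⠿⣾⠒⠿⠒
⠿⠿⠂⠒⠂
⠴⠂⣿⠿⠒


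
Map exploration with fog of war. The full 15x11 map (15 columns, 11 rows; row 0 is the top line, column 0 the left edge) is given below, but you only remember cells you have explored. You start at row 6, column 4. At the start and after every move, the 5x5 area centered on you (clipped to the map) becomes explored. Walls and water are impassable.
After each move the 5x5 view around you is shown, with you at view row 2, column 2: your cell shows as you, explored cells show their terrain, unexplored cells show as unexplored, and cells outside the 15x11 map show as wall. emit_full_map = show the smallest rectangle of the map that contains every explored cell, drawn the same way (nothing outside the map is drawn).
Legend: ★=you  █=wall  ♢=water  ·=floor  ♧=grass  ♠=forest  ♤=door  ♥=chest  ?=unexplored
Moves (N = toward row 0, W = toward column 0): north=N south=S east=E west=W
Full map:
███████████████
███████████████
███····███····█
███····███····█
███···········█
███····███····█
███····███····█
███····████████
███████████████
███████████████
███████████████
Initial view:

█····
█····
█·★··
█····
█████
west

██···
██···
██★··
██···
█████

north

██···
██···
██★··
██···
██···

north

██···
██···
██★··
██···
██···


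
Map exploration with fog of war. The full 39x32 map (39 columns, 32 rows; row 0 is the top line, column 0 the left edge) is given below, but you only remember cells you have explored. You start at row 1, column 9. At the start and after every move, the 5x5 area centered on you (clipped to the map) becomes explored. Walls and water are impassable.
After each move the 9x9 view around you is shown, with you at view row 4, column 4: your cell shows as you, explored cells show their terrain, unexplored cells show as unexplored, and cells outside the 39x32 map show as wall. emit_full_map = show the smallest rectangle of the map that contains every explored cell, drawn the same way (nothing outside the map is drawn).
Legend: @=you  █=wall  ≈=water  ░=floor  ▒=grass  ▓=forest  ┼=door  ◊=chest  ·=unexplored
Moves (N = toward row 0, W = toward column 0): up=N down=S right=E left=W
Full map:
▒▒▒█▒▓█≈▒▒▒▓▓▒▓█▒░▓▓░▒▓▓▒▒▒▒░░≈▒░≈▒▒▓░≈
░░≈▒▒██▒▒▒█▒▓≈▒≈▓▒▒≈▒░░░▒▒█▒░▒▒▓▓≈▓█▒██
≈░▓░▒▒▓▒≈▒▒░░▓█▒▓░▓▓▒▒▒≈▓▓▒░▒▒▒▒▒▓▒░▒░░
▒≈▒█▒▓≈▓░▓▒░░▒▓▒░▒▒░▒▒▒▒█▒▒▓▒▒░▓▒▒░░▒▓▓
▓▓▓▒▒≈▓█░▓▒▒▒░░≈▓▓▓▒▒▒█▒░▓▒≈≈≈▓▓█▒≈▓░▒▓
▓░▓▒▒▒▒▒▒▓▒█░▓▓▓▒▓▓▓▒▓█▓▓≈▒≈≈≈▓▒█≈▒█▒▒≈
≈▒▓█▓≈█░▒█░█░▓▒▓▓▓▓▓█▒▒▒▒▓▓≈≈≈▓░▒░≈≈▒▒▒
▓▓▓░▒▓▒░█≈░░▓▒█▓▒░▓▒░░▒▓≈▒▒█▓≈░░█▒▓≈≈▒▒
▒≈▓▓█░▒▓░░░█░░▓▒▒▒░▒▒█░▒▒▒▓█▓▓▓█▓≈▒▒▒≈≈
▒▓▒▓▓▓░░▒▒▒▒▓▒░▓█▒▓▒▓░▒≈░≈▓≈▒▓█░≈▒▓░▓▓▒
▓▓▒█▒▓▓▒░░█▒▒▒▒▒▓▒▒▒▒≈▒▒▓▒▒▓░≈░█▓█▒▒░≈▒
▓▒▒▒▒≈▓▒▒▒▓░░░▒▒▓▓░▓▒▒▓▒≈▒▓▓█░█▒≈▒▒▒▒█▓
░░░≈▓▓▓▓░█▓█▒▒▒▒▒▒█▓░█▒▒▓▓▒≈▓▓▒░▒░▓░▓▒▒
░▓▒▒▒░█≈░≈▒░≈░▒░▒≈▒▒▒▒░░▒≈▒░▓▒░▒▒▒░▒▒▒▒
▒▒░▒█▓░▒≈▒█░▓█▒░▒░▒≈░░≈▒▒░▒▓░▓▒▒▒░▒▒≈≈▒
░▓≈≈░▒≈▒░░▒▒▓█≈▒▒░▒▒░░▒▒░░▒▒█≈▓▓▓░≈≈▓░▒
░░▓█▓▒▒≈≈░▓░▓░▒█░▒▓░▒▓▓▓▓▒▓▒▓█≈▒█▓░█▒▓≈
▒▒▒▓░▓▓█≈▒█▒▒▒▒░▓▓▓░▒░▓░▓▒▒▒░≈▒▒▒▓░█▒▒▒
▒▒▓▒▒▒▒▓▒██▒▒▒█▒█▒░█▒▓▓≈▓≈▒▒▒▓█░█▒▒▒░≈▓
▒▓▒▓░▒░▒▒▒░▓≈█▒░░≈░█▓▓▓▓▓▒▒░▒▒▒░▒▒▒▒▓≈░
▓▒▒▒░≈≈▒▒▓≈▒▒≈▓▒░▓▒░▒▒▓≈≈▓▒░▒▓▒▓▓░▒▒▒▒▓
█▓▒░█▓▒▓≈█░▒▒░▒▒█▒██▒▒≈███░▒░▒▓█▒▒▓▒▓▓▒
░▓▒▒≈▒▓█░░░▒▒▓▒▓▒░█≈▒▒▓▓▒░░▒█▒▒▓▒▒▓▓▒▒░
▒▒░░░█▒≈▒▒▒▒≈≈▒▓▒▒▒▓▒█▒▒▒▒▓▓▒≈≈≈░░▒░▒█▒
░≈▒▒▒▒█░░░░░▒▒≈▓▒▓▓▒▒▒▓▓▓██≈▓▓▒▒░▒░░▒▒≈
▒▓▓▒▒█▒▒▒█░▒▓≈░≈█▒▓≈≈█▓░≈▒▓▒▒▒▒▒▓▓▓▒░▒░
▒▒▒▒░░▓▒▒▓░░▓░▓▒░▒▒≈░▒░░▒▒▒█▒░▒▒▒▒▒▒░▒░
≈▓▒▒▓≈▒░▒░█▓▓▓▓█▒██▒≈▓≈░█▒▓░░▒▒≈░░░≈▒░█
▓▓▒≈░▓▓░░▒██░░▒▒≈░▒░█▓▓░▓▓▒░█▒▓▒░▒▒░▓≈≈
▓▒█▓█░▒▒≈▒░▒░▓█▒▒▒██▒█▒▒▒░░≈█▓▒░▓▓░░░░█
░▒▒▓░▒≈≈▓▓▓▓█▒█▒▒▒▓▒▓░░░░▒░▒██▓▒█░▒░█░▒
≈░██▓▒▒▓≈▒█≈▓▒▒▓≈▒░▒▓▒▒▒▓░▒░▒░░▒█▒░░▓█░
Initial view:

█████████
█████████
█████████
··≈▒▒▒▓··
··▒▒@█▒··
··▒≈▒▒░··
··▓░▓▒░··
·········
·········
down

█████████
█████████
··≈▒▒▒▓··
··▒▒▒█▒··
··▒≈@▒░··
··▓░▓▒░··
··█░▓▒▒··
·········
·········

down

█████████
··≈▒▒▒▓··
··▒▒▒█▒··
··▒≈▒▒░··
··▓░@▒░··
··█░▓▒▒··
··▒▒▓▒█··
·········
·········

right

█████████
·≈▒▒▒▓···
·▒▒▒█▒▓··
·▒≈▒▒░░··
·▓░▓@░░··
·█░▓▒▒▒··
·▒▒▓▒█░··
·········
·········

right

█████████
≈▒▒▒▓····
▒▒▒█▒▓≈··
▒≈▒▒░░▓··
▓░▓▒@░▒··
█░▓▒▒▒░··
▒▒▓▒█░▓··
·········
·········

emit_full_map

≈▒▒▒▓··
▒▒▒█▒▓≈
▒≈▒▒░░▓
▓░▓▒@░▒
█░▓▒▒▒░
▒▒▓▒█░▓

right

█████████
▒▒▒▓·····
▒▒█▒▓≈▒··
≈▒▒░░▓█··
░▓▒░@▒▓··
░▓▒▒▒░░··
▒▓▒█░▓▓··
·········
·········

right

█████████
▒▒▓······
▒█▒▓≈▒≈··
▒▒░░▓█▒··
▓▒░░@▓▒··
▓▒▒▒░░≈··
▓▒█░▓▓▓··
·········
·········

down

▒▒▓······
▒█▒▓≈▒≈··
▒▒░░▓█▒··
▓▒░░▒▓▒··
▓▒▒▒@░≈··
▓▒█░▓▓▓··
··█░▓▒▓··
·········
·········

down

▒█▒▓≈▒≈··
▒▒░░▓█▒··
▓▒░░▒▓▒··
▓▒▒▒░░≈··
▓▒█░@▓▓··
··█░▓▒▓··
··░▓▒█▓··
·········
·········

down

▒▒░░▓█▒··
▓▒░░▒▓▒··
▓▒▒▒░░≈··
▓▒█░▓▓▓··
··█░@▒▓··
··░▓▒█▓··
··█░░▓▒··
·········
·········

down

▓▒░░▒▓▒··
▓▒▒▒░░≈··
▓▒█░▓▓▓··
··█░▓▒▓··
··░▓@█▓··
··█░░▓▒··
··▒▓▒░▓··
·········
·········

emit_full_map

≈▒▒▒▓····
▒▒▒█▒▓≈▒≈
▒≈▒▒░░▓█▒
▓░▓▒░░▒▓▒
█░▓▒▒▒░░≈
▒▒▓▒█░▓▓▓
····█░▓▒▓
····░▓@█▓
····█░░▓▒
····▒▓▒░▓

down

▓▒▒▒░░≈··
▓▒█░▓▓▓··
··█░▓▒▓··
··░▓▒█▓··
··█░@▓▒··
··▒▓▒░▓··
··▒▒▒▒▒··
·········
·········

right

▒▒▒░░≈···
▒█░▓▓▓···
·█░▓▒▓▓··
·░▓▒█▓▒··
·█░░@▒▒··
·▒▓▒░▓█··
·▒▒▒▒▒▓··
·········
·········

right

▒▒░░≈····
█░▓▓▓····
█░▓▒▓▓▓··
░▓▒█▓▒░··
█░░▓@▒▒··
▒▓▒░▓█▒··
▒▒▒▒▒▓▒··
·········
·········

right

▒░░≈·····
░▓▓▓·····
░▓▒▓▓▓▓··
▓▒█▓▒░▓··
░░▓▒@▒░··
▓▒░▓█▒▓··
▒▒▒▒▓▒▒··
·········
·········

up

░▒▓▒·····
▒░░≈·····
░▓▓▓▒▓▓··
░▓▒▓▓▓▓··
▓▒█▓@░▓··
░░▓▒▒▒░··
▓▒░▓█▒▓··
▒▒▒▒▓▒▒··
·········

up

░▓█▒·····
░▒▓▒·····
▒░░≈▓▓▓··
░▓▓▓▒▓▓··
░▓▒▓@▓▓··
▓▒█▓▒░▓··
░░▓▒▒▒░··
▓▒░▓█▒▓··
▒▒▒▒▓▒▒··

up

▓≈▒≈·····
░▓█▒·····
░▒▓▒░▒▒··
▒░░≈▓▓▓··
░▓▓▓@▓▓··
░▓▒▓▓▓▓··
▓▒█▓▒░▓··
░░▓▒▒▒░··
▓▒░▓█▒▓··

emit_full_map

≈▒▒▒▓·······
▒▒▒█▒▓≈▒≈···
▒≈▒▒░░▓█▒···
▓░▓▒░░▒▓▒░▒▒
█░▓▒▒▒░░≈▓▓▓
▒▒▓▒█░▓▓▓@▓▓
····█░▓▒▓▓▓▓
····░▓▒█▓▒░▓
····█░░▓▒▒▒░
····▒▓▒░▓█▒▓
····▒▒▒▒▒▓▒▒

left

▒▓≈▒≈····
░░▓█▒····
░░▒▓▒░▒▒·
▒▒░░≈▓▓▓·
█░▓▓@▒▓▓·
█░▓▒▓▓▓▓·
░▓▒█▓▒░▓·
█░░▓▒▒▒░·
▒▓▒░▓█▒▓·

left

█▒▓≈▒≈···
▒░░▓█▒···
▒░░▒▓▒░▒▒
▒▒▒░░≈▓▓▓
▒█░▓@▓▒▓▓
·█░▓▒▓▓▓▓
·░▓▒█▓▒░▓
·█░░▓▒▒▒░
·▒▓▒░▓█▒▓

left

▒█▒▓≈▒≈··
▒▒░░▓█▒··
▓▒░░▒▓▒░▒
▓▒▒▒░░≈▓▓
▓▒█░@▓▓▒▓
··█░▓▒▓▓▓
··░▓▒█▓▒░
··█░░▓▒▒▒
··▒▓▒░▓█▒

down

▒▒░░▓█▒··
▓▒░░▒▓▒░▒
▓▒▒▒░░≈▓▓
▓▒█░▓▓▓▒▓
··█░@▒▓▓▓
··░▓▒█▓▒░
··█░░▓▒▒▒
··▒▓▒░▓█▒
··▒▒▒▒▒▓▒

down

▓▒░░▒▓▒░▒
▓▒▒▒░░≈▓▓
▓▒█░▓▓▓▒▓
··█░▓▒▓▓▓
··░▓@█▓▒░
··█░░▓▒▒▒
··▒▓▒░▓█▒
··▒▒▒▒▒▓▒
·········

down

▓▒▒▒░░≈▓▓
▓▒█░▓▓▓▒▓
··█░▓▒▓▓▓
··░▓▒█▓▒░
··█░@▓▒▒▒
··▒▓▒░▓█▒
··▒▒▒▒▒▓▒
·········
·········

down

▓▒█░▓▓▓▒▓
··█░▓▒▓▓▓
··░▓▒█▓▒░
··█░░▓▒▒▒
··▒▓@░▓█▒
··▒▒▒▒▒▓▒
··░░░▒▒··
·········
·········

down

··█░▓▒▓▓▓
··░▓▒█▓▒░
··█░░▓▒▒▒
··▒▓▒░▓█▒
··▒▒@▒▒▓▒
··░░░▒▒··
··█▒▒▒▒··
·········
·········

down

··░▓▒█▓▒░
··█░░▓▒▒▒
··▒▓▒░▓█▒
··▒▒▒▒▒▓▒
··░░@▒▒··
··█▒▒▒▒··
··░≈░▒░··
·········
·········

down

··█░░▓▒▒▒
··▒▓▒░▓█▒
··▒▒▒▒▒▓▒
··░░░▒▒··
··█▒@▒▒··
··░≈░▒░··
··░▓█▒░··
·········
·········

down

··▒▓▒░▓█▒
··▒▒▒▒▒▓▒
··░░░▒▒··
··█▒▒▒▒··
··░≈@▒░··
··░▓█▒░··
··▒▓█≈▒··
·········
·········

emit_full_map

≈▒▒▒▓·······
▒▒▒█▒▓≈▒≈···
▒≈▒▒░░▓█▒···
▓░▓▒░░▒▓▒░▒▒
█░▓▒▒▒░░≈▓▓▓
▒▒▓▒█░▓▓▓▒▓▓
····█░▓▒▓▓▓▓
····░▓▒█▓▒░▓
····█░░▓▒▒▒░
····▒▓▒░▓█▒▓
····▒▒▒▒▒▓▒▒
····░░░▒▒···
····█▒▒▒▒···
····░≈@▒░···
····░▓█▒░···
····▒▓█≈▒···

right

·▒▓▒░▓█▒▓
·▒▒▒▒▒▓▒▒
·░░░▒▒▓··
·█▒▒▒▒▒··
·░≈░@░▒··
·░▓█▒░▒··
·▒▓█≈▒▒··
·········
·········

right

▒▓▒░▓█▒▓·
▒▒▒▒▒▓▒▒·
░░░▒▒▓▓··
█▒▒▒▒▒▒··
░≈░▒@▒≈··
░▓█▒░▒░··
▒▓█≈▒▒░··
·········
·········

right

▓▒░▓█▒▓··
▒▒▒▒▓▒▒··
░░▒▒▓▓░··
▒▒▒▒▒▒█··
≈░▒░@≈▒··
▓█▒░▒░▒··
▓█≈▒▒░▒··
·········
·········

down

▒▒▒▒▓▒▒··
░░▒▒▓▓░··
▒▒▒▒▒▒█··
≈░▒░▒≈▒··
▓█▒░@░▒··
▓█≈▒▒░▒··
··▒█░▒▓··
·········
·········

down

░░▒▒▓▓░··
▒▒▒▒▒▒█··
≈░▒░▒≈▒··
▓█▒░▒░▒··
▓█≈▒@░▒··
··▒█░▒▓··
··▒░▓▓▓··
·········
·········

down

▒▒▒▒▒▒█··
≈░▒░▒≈▒··
▓█▒░▒░▒··
▓█≈▒▒░▒··
··▒█@▒▓··
··▒░▓▓▓··
··█▒█▒░··
·········
·········

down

≈░▒░▒≈▒··
▓█▒░▒░▒··
▓█≈▒▒░▒··
··▒█░▒▓··
··▒░@▓▓··
··█▒█▒░··
··▒░░≈░··
·········
·········

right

░▒░▒≈▒···
█▒░▒░▒···
█≈▒▒░▒▒··
·▒█░▒▓░··
·▒░▓@▓░··
·█▒█▒░█··
·▒░░≈░█··
·········
·········

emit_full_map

≈▒▒▒▓········
▒▒▒█▒▓≈▒≈····
▒≈▒▒░░▓█▒····
▓░▓▒░░▒▓▒░▒▒·
█░▓▒▒▒░░≈▓▓▓·
▒▒▓▒█░▓▓▓▒▓▓·
····█░▓▒▓▓▓▓·
····░▓▒█▓▒░▓·
····█░░▓▒▒▒░·
····▒▓▒░▓█▒▓·
····▒▒▒▒▒▓▒▒·
····░░░▒▒▓▓░·
····█▒▒▒▒▒▒█·
····░≈░▒░▒≈▒·
····░▓█▒░▒░▒·
····▒▓█≈▒▒░▒▒
·······▒█░▒▓░
·······▒░▓@▓░
·······█▒█▒░█
·······▒░░≈░█
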